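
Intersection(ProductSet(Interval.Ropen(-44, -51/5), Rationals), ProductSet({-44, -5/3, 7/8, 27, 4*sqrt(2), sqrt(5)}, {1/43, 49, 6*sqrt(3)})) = ProductSet({-44}, {1/43, 49})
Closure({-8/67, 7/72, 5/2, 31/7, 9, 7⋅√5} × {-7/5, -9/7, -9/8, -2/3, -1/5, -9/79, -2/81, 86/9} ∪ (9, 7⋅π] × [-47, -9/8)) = ({9, 7⋅π} × [-47, -9/8]) ∪ ([9, 7⋅π] × {-47, -9/8}) ∪ ((9, 7⋅π] × [-47, -9/8)) ∪ ({-8/67, 7/72, 5/2, 31/7, 9, 7⋅√5} × {-7/5, -9/7, -9/8, -2/3, -1/5, -9/79, -2/81, 86/9})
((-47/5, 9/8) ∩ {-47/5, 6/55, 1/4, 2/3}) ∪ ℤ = ℤ ∪ {6/55, 1/4, 2/3}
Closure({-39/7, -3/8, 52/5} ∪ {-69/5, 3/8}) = {-69/5, -39/7, -3/8, 3/8, 52/5}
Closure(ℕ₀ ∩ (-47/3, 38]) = {0, 1, …, 38}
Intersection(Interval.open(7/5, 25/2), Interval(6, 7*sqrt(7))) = Interval.Ropen(6, 25/2)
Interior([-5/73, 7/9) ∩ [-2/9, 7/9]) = (-5/73, 7/9)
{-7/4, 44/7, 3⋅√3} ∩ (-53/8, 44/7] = {-7/4, 44/7, 3⋅√3}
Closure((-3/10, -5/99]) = [-3/10, -5/99]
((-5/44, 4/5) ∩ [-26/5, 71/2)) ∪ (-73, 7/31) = (-73, 4/5)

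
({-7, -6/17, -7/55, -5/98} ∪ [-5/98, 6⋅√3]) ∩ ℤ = {-7} ∪ {0, 1, …, 10}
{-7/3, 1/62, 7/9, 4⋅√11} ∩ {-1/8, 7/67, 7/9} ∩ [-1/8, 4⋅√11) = {7/9}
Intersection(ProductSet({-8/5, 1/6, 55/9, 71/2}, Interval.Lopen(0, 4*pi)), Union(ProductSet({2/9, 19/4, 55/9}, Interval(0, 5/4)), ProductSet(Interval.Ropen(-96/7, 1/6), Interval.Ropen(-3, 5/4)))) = Union(ProductSet({-8/5}, Interval.open(0, 5/4)), ProductSet({55/9}, Interval.Lopen(0, 5/4)))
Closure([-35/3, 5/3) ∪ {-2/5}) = [-35/3, 5/3]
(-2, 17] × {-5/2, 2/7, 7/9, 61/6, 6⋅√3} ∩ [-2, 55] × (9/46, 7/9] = (-2, 17] × {2/7, 7/9}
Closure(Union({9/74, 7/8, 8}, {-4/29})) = {-4/29, 9/74, 7/8, 8}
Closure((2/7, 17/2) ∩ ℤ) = {1, 2, …, 8}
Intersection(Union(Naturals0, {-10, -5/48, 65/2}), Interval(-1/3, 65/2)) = Union({-5/48, 65/2}, Range(0, 33, 1))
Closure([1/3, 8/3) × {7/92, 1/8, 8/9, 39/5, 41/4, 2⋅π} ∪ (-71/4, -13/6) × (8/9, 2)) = ({-71/4, -13/6} × [8/9, 2]) ∪ ([-71/4, -13/6] × {8/9, 2}) ∪ ((-71/4, -13/6) × (8/9, 2)) ∪ ([1/3, 8/3] × {7/92, 1/8, 8/9, 39/5, 41/4, 2⋅π})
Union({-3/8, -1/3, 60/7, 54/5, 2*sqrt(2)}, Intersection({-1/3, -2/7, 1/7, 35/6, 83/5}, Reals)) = {-3/8, -1/3, -2/7, 1/7, 35/6, 60/7, 54/5, 83/5, 2*sqrt(2)}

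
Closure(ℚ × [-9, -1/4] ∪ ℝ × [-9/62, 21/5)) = ℝ × ([-9, -1/4] ∪ [-9/62, 21/5])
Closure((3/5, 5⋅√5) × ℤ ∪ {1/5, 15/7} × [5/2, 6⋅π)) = ({1/5, 15/7} × [5/2, 6⋅π]) ∪ ([3/5, 5⋅√5] × ℤ)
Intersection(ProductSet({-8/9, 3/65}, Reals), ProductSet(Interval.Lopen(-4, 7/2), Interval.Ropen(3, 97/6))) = ProductSet({-8/9, 3/65}, Interval.Ropen(3, 97/6))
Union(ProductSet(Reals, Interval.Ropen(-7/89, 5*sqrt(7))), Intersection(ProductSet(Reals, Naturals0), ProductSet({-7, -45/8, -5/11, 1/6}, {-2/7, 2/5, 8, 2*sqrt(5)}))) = ProductSet(Reals, Interval.Ropen(-7/89, 5*sqrt(7)))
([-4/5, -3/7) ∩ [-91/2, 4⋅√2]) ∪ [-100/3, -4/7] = [-100/3, -3/7)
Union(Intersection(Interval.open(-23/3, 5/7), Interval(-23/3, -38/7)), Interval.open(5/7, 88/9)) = Union(Interval.Lopen(-23/3, -38/7), Interval.open(5/7, 88/9))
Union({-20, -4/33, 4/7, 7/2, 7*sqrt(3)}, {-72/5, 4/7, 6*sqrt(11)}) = {-20, -72/5, -4/33, 4/7, 7/2, 6*sqrt(11), 7*sqrt(3)}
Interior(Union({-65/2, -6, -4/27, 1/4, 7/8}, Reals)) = Reals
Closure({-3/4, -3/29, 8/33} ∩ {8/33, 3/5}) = {8/33}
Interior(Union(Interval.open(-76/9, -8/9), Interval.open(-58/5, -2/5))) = Interval.open(-58/5, -2/5)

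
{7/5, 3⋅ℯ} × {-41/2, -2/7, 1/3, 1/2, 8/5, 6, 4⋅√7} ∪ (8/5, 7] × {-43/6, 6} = ((8/5, 7] × {-43/6, 6}) ∪ ({7/5, 3⋅ℯ} × {-41/2, -2/7, 1/3, 1/2, 8/5, 6, 4⋅√7})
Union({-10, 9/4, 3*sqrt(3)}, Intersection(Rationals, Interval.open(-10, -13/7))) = Union({-10, 9/4, 3*sqrt(3)}, Intersection(Interval.open(-10, -13/7), Rationals))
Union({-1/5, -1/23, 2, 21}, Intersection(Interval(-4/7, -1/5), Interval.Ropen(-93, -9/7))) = {-1/5, -1/23, 2, 21}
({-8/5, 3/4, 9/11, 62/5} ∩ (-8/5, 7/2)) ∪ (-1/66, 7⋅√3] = (-1/66, 7⋅√3]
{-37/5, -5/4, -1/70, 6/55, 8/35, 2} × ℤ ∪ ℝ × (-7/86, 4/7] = (ℝ × (-7/86, 4/7]) ∪ ({-37/5, -5/4, -1/70, 6/55, 8/35, 2} × ℤ)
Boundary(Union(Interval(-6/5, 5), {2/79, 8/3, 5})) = {-6/5, 5}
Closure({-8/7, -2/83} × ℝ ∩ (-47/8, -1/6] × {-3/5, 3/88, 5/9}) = {-8/7} × {-3/5, 3/88, 5/9}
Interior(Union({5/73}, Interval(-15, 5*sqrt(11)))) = Interval.open(-15, 5*sqrt(11))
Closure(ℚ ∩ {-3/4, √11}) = {-3/4}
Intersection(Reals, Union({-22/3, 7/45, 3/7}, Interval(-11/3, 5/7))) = Union({-22/3}, Interval(-11/3, 5/7))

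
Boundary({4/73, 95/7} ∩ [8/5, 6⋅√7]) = {95/7}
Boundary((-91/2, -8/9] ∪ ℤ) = {-91/2, -8/9} ∪ (ℤ \ (-91/2, -8/9))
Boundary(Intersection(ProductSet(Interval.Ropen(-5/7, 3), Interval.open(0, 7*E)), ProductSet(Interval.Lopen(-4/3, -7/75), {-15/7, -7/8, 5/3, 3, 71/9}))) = ProductSet(Interval(-5/7, -7/75), {5/3, 3, 71/9})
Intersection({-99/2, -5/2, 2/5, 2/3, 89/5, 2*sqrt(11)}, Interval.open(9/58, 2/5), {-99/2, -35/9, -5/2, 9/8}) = EmptySet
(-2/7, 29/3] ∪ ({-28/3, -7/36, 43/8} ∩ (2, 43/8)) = (-2/7, 29/3]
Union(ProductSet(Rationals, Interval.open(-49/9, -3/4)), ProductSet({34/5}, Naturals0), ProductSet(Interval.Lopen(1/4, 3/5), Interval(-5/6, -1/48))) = Union(ProductSet({34/5}, Naturals0), ProductSet(Interval.Lopen(1/4, 3/5), Interval(-5/6, -1/48)), ProductSet(Rationals, Interval.open(-49/9, -3/4)))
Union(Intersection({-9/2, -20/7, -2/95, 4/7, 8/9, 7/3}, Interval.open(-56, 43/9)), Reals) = Reals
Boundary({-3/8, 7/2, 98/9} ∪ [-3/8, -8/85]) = {-3/8, -8/85, 7/2, 98/9}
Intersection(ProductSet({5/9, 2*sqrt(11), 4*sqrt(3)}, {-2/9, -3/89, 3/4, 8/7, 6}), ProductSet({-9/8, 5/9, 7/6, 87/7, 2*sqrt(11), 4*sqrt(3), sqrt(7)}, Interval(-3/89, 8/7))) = ProductSet({5/9, 2*sqrt(11), 4*sqrt(3)}, {-3/89, 3/4, 8/7})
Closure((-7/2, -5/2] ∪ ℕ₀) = [-7/2, -5/2] ∪ ℕ₀ ∪ (ℕ₀ \ (-7/2, -5/2))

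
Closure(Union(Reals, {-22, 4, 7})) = Reals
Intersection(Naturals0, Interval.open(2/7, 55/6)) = Range(1, 10, 1)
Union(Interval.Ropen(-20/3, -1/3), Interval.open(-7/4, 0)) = Interval.Ropen(-20/3, 0)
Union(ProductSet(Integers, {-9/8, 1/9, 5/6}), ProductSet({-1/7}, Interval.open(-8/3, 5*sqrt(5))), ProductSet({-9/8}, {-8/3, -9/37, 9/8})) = Union(ProductSet({-9/8}, {-8/3, -9/37, 9/8}), ProductSet({-1/7}, Interval.open(-8/3, 5*sqrt(5))), ProductSet(Integers, {-9/8, 1/9, 5/6}))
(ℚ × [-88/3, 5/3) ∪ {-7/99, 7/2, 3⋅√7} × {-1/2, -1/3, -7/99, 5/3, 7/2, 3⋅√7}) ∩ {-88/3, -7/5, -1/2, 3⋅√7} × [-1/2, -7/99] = ({-88/3, -7/5, -1/2} × [-1/2, -7/99]) ∪ ({3⋅√7} × {-1/2, -1/3, -7/99})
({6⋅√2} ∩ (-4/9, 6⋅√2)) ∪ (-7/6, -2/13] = (-7/6, -2/13]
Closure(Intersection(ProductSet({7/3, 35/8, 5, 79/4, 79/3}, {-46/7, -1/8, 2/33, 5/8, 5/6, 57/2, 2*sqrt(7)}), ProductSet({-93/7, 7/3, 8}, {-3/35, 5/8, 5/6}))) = ProductSet({7/3}, {5/8, 5/6})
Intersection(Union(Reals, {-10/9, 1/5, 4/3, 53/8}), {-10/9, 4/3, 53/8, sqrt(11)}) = {-10/9, 4/3, 53/8, sqrt(11)}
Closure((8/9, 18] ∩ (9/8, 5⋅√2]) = [9/8, 5⋅√2]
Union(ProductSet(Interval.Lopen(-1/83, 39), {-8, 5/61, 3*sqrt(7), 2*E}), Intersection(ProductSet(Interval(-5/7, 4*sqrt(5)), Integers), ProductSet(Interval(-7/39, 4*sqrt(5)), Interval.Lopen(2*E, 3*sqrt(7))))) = Union(ProductSet(Interval(-7/39, 4*sqrt(5)), Range(6, 8, 1)), ProductSet(Interval.Lopen(-1/83, 39), {-8, 5/61, 3*sqrt(7), 2*E}))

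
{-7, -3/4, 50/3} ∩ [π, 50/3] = {50/3}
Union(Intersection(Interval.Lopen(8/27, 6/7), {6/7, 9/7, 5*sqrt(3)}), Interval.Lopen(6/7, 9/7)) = Interval(6/7, 9/7)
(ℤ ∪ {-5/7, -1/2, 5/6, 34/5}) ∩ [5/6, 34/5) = {5/6} ∪ {1, 2, …, 6}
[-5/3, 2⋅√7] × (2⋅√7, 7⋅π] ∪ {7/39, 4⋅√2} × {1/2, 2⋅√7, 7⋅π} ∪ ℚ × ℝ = (ℚ × ℝ) ∪ ({7/39, 4⋅√2} × {1/2, 2⋅√7, 7⋅π}) ∪ ([-5/3, 2⋅√7] × (2⋅√7, 7⋅π])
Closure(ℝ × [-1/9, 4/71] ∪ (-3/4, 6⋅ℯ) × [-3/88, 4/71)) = ℝ × [-1/9, 4/71]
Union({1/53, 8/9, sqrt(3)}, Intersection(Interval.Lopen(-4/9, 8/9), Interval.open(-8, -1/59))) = Union({1/53, 8/9, sqrt(3)}, Interval.open(-4/9, -1/59))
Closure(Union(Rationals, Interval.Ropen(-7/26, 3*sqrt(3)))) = Union(Interval(-oo, oo), Rationals)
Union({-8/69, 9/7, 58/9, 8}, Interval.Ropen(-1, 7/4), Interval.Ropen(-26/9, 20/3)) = Union({8}, Interval.Ropen(-26/9, 20/3))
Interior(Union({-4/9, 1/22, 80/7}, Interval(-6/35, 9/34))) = Interval.open(-6/35, 9/34)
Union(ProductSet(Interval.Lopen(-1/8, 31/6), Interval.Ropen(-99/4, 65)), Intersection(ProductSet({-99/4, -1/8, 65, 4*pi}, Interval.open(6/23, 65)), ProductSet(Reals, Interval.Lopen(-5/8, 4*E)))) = Union(ProductSet({-99/4, -1/8, 65, 4*pi}, Interval.Lopen(6/23, 4*E)), ProductSet(Interval.Lopen(-1/8, 31/6), Interval.Ropen(-99/4, 65)))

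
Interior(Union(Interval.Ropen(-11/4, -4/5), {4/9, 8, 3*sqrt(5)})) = Interval.open(-11/4, -4/5)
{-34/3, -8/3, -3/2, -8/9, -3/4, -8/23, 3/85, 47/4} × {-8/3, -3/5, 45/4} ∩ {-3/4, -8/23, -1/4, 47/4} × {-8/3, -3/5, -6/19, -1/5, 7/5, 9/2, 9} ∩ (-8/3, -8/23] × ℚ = {-3/4, -8/23} × {-8/3, -3/5}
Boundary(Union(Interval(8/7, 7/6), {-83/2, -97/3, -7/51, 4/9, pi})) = {-83/2, -97/3, -7/51, 4/9, 8/7, 7/6, pi}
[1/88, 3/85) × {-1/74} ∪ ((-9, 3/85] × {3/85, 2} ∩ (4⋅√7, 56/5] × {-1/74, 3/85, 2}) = [1/88, 3/85) × {-1/74}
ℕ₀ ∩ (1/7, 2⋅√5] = {1, 2, 3, 4}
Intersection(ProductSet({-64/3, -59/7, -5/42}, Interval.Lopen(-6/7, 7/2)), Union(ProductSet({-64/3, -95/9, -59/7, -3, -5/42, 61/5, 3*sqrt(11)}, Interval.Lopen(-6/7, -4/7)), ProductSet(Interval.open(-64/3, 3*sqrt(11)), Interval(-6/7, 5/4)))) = Union(ProductSet({-59/7, -5/42}, Interval.Lopen(-6/7, 5/4)), ProductSet({-64/3, -59/7, -5/42}, Interval.Lopen(-6/7, -4/7)))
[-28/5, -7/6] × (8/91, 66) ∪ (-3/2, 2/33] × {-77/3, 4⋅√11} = ([-28/5, -7/6] × (8/91, 66)) ∪ ((-3/2, 2/33] × {-77/3, 4⋅√11})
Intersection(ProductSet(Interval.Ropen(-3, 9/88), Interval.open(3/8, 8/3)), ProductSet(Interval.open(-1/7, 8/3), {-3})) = EmptySet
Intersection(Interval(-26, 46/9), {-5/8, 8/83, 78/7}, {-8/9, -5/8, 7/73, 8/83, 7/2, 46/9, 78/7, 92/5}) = {-5/8, 8/83}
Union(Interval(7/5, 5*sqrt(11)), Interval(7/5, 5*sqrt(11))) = Interval(7/5, 5*sqrt(11))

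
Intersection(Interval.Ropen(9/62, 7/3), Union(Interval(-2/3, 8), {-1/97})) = Interval.Ropen(9/62, 7/3)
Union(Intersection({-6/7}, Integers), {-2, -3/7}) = {-2, -3/7}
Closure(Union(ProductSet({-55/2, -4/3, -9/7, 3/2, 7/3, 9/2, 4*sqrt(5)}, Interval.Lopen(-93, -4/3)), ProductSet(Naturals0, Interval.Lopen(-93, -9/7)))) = Union(ProductSet({-55/2, -4/3, -9/7, 3/2, 7/3, 9/2, 4*sqrt(5)}, Interval(-93, -4/3)), ProductSet(Naturals0, Interval(-93, -9/7)))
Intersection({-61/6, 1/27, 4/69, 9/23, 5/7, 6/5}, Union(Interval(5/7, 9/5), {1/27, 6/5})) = {1/27, 5/7, 6/5}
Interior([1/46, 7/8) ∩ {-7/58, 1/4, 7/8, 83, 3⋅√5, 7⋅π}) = ∅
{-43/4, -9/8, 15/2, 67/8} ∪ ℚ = ℚ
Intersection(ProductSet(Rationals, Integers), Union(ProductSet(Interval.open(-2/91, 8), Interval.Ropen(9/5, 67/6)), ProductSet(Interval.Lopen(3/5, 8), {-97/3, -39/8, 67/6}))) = ProductSet(Intersection(Interval.open(-2/91, 8), Rationals), Range(2, 12, 1))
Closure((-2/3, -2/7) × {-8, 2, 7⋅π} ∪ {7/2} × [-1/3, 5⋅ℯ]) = ({7/2} × [-1/3, 5⋅ℯ]) ∪ ([-2/3, -2/7] × {-8, 2, 7⋅π})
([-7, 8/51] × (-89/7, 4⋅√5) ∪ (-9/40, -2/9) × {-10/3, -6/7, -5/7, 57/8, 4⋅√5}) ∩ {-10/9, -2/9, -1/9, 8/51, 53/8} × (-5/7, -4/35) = {-10/9, -2/9, -1/9, 8/51} × (-5/7, -4/35)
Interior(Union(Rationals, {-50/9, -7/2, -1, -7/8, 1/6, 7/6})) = EmptySet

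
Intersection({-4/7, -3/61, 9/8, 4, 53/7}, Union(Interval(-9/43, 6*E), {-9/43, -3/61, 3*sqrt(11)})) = {-3/61, 9/8, 4, 53/7}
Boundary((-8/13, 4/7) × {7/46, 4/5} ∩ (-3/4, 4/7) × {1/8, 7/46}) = [-8/13, 4/7] × {7/46}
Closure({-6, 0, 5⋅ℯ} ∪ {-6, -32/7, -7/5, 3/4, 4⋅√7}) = {-6, -32/7, -7/5, 0, 3/4, 4⋅√7, 5⋅ℯ}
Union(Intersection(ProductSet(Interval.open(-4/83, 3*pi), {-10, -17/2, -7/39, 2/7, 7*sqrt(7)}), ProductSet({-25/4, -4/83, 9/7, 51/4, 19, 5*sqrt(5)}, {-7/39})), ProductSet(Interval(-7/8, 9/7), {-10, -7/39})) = ProductSet(Interval(-7/8, 9/7), {-10, -7/39})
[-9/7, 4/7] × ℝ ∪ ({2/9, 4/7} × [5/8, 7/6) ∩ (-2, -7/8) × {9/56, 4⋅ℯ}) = [-9/7, 4/7] × ℝ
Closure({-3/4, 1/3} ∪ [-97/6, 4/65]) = [-97/6, 4/65] ∪ {1/3}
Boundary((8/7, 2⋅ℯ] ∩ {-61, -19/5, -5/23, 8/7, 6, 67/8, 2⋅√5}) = {2⋅√5}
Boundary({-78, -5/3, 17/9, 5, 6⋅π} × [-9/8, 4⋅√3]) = {-78, -5/3, 17/9, 5, 6⋅π} × [-9/8, 4⋅√3]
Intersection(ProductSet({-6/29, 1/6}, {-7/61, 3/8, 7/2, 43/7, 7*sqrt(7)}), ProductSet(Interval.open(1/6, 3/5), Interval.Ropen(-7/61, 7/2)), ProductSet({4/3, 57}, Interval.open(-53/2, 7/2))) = EmptySet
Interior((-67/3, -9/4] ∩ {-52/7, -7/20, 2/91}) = ∅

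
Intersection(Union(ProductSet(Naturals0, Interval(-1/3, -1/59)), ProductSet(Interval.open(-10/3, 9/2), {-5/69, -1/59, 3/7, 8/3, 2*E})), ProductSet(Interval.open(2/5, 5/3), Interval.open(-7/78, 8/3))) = Union(ProductSet(Interval.open(2/5, 5/3), {-5/69, -1/59, 3/7}), ProductSet(Range(1, 2, 1), Interval.Lopen(-7/78, -1/59)))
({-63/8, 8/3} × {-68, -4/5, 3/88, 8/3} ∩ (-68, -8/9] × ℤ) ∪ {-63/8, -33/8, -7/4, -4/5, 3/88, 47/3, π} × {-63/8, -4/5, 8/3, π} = ({-63/8} × {-68}) ∪ ({-63/8, -33/8, -7/4, -4/5, 3/88, 47/3, π} × {-63/8, -4/5, 8/3, π})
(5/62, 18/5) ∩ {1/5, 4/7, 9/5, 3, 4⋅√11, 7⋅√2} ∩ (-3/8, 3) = {1/5, 4/7, 9/5}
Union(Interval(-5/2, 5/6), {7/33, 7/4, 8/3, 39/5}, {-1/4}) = Union({7/4, 8/3, 39/5}, Interval(-5/2, 5/6))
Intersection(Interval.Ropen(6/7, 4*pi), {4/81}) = EmptySet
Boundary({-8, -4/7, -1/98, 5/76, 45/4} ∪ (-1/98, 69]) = {-8, -4/7, -1/98, 69}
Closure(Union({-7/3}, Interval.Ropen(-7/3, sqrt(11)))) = Interval(-7/3, sqrt(11))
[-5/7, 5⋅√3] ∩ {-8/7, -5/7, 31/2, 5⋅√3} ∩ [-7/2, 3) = {-5/7}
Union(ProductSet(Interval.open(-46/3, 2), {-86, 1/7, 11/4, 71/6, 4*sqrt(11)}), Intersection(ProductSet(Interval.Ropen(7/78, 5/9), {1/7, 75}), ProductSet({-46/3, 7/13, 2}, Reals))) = Union(ProductSet({7/13}, {1/7, 75}), ProductSet(Interval.open(-46/3, 2), {-86, 1/7, 11/4, 71/6, 4*sqrt(11)}))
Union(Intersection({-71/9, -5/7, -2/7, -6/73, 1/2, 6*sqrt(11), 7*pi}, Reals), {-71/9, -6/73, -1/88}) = {-71/9, -5/7, -2/7, -6/73, -1/88, 1/2, 6*sqrt(11), 7*pi}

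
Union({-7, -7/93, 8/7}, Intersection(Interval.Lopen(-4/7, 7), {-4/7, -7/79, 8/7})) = {-7, -7/79, -7/93, 8/7}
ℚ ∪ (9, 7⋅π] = ℚ ∪ [9, 7⋅π]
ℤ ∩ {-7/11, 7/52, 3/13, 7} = {7}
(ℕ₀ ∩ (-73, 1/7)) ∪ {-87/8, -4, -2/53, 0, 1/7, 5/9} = {-87/8, -4, -2/53, 1/7, 5/9} ∪ {0}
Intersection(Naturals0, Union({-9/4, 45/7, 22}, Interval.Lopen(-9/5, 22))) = Range(0, 23, 1)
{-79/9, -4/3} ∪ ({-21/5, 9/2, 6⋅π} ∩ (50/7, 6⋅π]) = {-79/9, -4/3, 6⋅π}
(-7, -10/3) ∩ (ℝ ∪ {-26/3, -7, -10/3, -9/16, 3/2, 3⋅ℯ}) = (-7, -10/3)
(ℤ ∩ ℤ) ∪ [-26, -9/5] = ℤ ∪ [-26, -9/5]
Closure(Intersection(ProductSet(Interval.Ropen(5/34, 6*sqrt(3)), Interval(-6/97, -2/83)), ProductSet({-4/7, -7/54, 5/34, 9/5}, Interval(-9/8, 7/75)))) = ProductSet({5/34, 9/5}, Interval(-6/97, -2/83))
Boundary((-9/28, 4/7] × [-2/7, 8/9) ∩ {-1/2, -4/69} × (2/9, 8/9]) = {-4/69} × [2/9, 8/9]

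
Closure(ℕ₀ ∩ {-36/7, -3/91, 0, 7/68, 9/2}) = {0}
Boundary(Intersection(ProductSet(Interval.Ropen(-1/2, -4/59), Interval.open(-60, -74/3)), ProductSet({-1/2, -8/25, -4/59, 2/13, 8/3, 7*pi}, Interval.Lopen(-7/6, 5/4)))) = EmptySet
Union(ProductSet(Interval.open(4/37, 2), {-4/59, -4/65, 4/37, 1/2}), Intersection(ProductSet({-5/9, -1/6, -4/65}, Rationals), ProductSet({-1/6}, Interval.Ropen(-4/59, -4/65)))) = Union(ProductSet({-1/6}, Intersection(Interval.Ropen(-4/59, -4/65), Rationals)), ProductSet(Interval.open(4/37, 2), {-4/59, -4/65, 4/37, 1/2}))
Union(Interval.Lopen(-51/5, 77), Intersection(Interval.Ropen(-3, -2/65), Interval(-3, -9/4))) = Interval.Lopen(-51/5, 77)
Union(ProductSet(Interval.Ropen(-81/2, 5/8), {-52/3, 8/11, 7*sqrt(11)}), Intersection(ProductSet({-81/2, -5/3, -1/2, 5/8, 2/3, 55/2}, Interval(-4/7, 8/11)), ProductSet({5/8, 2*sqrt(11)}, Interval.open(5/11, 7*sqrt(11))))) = Union(ProductSet({5/8}, Interval.Lopen(5/11, 8/11)), ProductSet(Interval.Ropen(-81/2, 5/8), {-52/3, 8/11, 7*sqrt(11)}))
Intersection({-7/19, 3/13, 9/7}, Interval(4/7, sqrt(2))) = {9/7}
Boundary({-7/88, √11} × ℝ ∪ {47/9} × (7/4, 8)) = ({-7/88, √11} × ℝ) ∪ ({47/9} × [7/4, 8])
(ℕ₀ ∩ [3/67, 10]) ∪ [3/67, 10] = [3/67, 10] ∪ {1, 2, …, 10}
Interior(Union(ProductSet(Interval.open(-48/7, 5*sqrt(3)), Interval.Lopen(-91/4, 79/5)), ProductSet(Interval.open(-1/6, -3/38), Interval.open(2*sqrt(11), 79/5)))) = ProductSet(Interval.open(-48/7, 5*sqrt(3)), Interval.open(-91/4, 79/5))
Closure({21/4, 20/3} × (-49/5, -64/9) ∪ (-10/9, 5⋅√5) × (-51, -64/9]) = ({-10/9, 5⋅√5} × [-51, -64/9]) ∪ ([-10/9, 5⋅√5] × {-51, -64/9}) ∪ ((-10/9, 5⋅√5) × (-51, -64/9])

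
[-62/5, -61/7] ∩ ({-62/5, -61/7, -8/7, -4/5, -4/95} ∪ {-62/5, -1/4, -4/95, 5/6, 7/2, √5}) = {-62/5, -61/7}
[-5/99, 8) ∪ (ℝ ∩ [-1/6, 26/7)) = [-1/6, 8)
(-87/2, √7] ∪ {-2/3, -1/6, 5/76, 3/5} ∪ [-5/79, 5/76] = (-87/2, √7]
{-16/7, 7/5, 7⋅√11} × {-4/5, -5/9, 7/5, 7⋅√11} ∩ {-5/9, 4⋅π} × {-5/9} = ∅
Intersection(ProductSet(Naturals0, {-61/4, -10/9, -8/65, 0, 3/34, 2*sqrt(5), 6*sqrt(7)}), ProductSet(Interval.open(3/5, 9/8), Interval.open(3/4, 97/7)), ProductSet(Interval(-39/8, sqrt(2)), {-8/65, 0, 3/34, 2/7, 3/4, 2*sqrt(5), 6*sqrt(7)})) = ProductSet(Range(1, 2, 1), {2*sqrt(5)})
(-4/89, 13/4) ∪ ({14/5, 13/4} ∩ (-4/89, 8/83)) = (-4/89, 13/4)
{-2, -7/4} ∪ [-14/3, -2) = [-14/3, -2] ∪ {-7/4}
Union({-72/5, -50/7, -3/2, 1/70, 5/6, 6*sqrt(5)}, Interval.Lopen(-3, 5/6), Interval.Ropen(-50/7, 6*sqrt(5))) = Union({-72/5}, Interval(-50/7, 6*sqrt(5)))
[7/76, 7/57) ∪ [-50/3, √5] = [-50/3, √5]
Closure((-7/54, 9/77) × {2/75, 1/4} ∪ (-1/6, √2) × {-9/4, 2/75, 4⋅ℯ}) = ([-7/54, 9/77] × {2/75, 1/4}) ∪ ([-1/6, √2] × {-9/4, 2/75, 4⋅ℯ})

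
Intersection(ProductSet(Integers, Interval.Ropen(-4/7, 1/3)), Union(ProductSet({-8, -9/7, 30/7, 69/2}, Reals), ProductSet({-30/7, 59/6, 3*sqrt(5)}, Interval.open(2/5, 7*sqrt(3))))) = ProductSet({-8}, Interval.Ropen(-4/7, 1/3))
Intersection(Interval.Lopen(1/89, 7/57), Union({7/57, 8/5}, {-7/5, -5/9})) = {7/57}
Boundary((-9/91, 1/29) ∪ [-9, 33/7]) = {-9, 33/7}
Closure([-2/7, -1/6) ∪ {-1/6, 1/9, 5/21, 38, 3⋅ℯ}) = [-2/7, -1/6] ∪ {1/9, 5/21, 38, 3⋅ℯ}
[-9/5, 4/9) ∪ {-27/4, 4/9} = {-27/4} ∪ [-9/5, 4/9]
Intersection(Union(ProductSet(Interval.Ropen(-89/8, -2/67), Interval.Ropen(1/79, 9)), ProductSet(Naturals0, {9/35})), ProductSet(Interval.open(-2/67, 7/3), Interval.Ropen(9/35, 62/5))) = ProductSet(Range(0, 3, 1), {9/35})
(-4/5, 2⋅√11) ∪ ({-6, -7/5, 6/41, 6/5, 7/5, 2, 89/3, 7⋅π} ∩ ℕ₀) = (-4/5, 2⋅√11)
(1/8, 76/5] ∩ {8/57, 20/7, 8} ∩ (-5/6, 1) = {8/57}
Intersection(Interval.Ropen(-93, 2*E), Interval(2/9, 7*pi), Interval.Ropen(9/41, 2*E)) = Interval.Ropen(2/9, 2*E)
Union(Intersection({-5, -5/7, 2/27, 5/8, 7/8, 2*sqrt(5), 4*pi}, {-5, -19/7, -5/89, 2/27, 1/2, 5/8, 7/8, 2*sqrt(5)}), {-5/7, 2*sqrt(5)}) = {-5, -5/7, 2/27, 5/8, 7/8, 2*sqrt(5)}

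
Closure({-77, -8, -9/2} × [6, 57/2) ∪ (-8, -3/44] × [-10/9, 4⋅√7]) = ({-77, -8, -9/2} × [6, 57/2]) ∪ ([-8, -3/44] × [-10/9, 4⋅√7])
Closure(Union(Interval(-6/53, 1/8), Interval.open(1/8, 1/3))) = Interval(-6/53, 1/3)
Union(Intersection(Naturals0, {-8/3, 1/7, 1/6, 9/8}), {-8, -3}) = {-8, -3}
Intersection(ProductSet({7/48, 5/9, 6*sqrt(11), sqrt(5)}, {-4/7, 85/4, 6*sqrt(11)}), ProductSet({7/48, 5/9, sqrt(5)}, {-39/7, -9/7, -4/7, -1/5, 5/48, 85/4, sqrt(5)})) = ProductSet({7/48, 5/9, sqrt(5)}, {-4/7, 85/4})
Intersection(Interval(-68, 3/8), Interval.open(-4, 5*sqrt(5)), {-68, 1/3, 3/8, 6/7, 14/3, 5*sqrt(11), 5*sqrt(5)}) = {1/3, 3/8}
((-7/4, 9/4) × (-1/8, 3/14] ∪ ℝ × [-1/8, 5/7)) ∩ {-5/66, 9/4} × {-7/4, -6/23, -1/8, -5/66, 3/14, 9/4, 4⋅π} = {-5/66, 9/4} × {-1/8, -5/66, 3/14}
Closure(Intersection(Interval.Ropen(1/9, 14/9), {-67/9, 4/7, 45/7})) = {4/7}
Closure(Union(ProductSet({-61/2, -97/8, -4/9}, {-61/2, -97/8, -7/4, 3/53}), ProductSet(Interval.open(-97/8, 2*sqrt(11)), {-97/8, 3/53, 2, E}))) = Union(ProductSet({-61/2, -97/8, -4/9}, {-61/2, -97/8, -7/4, 3/53}), ProductSet(Interval(-97/8, 2*sqrt(11)), {-97/8, 3/53, 2, E}))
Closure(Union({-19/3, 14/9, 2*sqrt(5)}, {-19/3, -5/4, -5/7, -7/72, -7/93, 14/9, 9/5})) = {-19/3, -5/4, -5/7, -7/72, -7/93, 14/9, 9/5, 2*sqrt(5)}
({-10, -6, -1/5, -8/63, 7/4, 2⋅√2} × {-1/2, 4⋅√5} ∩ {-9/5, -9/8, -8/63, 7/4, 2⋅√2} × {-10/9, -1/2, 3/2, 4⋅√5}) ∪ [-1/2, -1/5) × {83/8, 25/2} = ([-1/2, -1/5) × {83/8, 25/2}) ∪ ({-8/63, 7/4, 2⋅√2} × {-1/2, 4⋅√5})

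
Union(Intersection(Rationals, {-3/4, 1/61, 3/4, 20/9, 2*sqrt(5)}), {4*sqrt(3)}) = {-3/4, 1/61, 3/4, 20/9, 4*sqrt(3)}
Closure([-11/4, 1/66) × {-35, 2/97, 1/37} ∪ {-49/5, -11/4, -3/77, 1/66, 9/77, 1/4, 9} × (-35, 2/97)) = ([-11/4, 1/66] × {-35, 2/97, 1/37}) ∪ ({-49/5, -11/4, -3/77, 1/66, 9/77, 1/4, 9} × [-35, 2/97])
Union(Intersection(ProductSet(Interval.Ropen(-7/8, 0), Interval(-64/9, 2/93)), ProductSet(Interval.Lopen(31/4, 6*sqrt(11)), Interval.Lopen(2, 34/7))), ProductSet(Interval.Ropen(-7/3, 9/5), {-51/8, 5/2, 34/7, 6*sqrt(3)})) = ProductSet(Interval.Ropen(-7/3, 9/5), {-51/8, 5/2, 34/7, 6*sqrt(3)})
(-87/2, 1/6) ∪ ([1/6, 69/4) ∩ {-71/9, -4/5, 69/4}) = (-87/2, 1/6)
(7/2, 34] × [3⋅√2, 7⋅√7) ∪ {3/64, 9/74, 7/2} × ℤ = ({3/64, 9/74, 7/2} × ℤ) ∪ ((7/2, 34] × [3⋅√2, 7⋅√7))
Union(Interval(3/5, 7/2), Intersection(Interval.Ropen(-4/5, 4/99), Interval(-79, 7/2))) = Union(Interval.Ropen(-4/5, 4/99), Interval(3/5, 7/2))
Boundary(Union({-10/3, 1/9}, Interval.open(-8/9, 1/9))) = {-10/3, -8/9, 1/9}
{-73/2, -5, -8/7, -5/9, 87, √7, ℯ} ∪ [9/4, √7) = {-73/2, -5, -8/7, -5/9, 87, ℯ} ∪ [9/4, √7]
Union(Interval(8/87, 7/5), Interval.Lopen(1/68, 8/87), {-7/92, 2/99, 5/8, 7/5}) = Union({-7/92}, Interval.Lopen(1/68, 7/5))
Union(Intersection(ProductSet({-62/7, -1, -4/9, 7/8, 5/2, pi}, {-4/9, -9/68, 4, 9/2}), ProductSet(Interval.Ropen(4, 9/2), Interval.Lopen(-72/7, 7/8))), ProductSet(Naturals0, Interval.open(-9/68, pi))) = ProductSet(Naturals0, Interval.open(-9/68, pi))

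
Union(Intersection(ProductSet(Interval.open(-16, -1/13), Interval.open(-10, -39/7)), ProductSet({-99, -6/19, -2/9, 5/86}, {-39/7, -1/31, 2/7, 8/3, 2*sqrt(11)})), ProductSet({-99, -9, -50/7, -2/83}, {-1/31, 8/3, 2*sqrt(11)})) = ProductSet({-99, -9, -50/7, -2/83}, {-1/31, 8/3, 2*sqrt(11)})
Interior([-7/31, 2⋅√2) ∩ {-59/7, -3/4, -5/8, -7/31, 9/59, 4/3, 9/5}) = ∅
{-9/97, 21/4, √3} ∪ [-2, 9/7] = [-2, 9/7] ∪ {21/4, √3}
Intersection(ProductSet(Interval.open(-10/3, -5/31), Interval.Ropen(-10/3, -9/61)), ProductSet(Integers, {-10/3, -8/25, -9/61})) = ProductSet(Range(-3, 0, 1), {-10/3, -8/25})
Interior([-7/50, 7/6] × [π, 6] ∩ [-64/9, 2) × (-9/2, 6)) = (-7/50, 7/6) × (π, 6)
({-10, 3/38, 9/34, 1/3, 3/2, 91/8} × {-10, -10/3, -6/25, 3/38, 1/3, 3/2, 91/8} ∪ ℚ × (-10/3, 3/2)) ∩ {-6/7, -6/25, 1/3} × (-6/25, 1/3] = {-6/7, -6/25, 1/3} × (-6/25, 1/3]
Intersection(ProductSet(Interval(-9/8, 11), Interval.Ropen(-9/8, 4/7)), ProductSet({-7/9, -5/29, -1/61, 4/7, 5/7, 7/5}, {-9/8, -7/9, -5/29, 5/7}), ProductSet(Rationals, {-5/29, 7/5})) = ProductSet({-7/9, -5/29, -1/61, 4/7, 5/7, 7/5}, {-5/29})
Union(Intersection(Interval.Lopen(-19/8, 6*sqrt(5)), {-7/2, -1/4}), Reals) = Reals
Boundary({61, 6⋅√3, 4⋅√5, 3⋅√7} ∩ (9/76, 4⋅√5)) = {3⋅√7}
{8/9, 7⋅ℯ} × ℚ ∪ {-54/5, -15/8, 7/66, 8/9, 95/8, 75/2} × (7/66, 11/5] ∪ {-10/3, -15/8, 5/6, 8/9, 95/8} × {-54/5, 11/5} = ({8/9, 7⋅ℯ} × ℚ) ∪ ({-10/3, -15/8, 5/6, 8/9, 95/8} × {-54/5, 11/5}) ∪ ({-54/5, -15/8, 7/66, 8/9, 95/8, 75/2} × (7/66, 11/5])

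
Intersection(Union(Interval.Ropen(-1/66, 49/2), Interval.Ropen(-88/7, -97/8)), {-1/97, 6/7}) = {-1/97, 6/7}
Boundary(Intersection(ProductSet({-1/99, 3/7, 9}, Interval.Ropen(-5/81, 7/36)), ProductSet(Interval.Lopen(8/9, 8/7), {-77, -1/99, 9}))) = EmptySet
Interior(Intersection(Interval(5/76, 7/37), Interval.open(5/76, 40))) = Interval.open(5/76, 7/37)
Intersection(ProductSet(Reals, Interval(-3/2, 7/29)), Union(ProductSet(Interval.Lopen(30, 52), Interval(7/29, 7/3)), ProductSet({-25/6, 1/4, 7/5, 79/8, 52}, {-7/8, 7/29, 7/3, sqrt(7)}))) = Union(ProductSet({-25/6, 1/4, 7/5, 79/8, 52}, {-7/8, 7/29}), ProductSet(Interval.Lopen(30, 52), {7/29}))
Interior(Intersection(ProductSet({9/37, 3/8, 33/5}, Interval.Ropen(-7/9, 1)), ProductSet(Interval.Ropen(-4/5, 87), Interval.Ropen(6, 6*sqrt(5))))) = EmptySet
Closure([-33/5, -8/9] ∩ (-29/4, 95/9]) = [-33/5, -8/9]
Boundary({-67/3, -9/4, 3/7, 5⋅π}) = {-67/3, -9/4, 3/7, 5⋅π}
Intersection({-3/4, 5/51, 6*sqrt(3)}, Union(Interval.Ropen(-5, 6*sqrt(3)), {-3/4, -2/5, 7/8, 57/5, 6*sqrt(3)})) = {-3/4, 5/51, 6*sqrt(3)}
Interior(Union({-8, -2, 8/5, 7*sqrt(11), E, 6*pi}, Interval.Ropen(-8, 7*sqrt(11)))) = Interval.open(-8, 7*sqrt(11))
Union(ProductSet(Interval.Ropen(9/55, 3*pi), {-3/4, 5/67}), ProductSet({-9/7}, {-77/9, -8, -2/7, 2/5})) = Union(ProductSet({-9/7}, {-77/9, -8, -2/7, 2/5}), ProductSet(Interval.Ropen(9/55, 3*pi), {-3/4, 5/67}))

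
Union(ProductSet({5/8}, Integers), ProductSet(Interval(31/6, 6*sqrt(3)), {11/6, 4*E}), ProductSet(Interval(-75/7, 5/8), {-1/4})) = Union(ProductSet({5/8}, Integers), ProductSet(Interval(-75/7, 5/8), {-1/4}), ProductSet(Interval(31/6, 6*sqrt(3)), {11/6, 4*E}))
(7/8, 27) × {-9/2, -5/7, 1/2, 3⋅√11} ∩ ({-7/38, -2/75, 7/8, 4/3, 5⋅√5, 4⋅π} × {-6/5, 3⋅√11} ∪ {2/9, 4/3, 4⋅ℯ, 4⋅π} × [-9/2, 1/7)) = ({4/3, 4⋅ℯ, 4⋅π} × {-9/2, -5/7}) ∪ ({4/3, 5⋅√5, 4⋅π} × {3⋅√11})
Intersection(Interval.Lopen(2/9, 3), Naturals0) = Range(1, 4, 1)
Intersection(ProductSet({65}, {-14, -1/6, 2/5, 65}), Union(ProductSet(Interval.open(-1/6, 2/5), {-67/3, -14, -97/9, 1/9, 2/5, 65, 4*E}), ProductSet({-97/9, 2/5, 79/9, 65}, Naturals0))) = ProductSet({65}, {65})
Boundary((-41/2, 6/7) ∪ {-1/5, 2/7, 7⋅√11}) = {-41/2, 6/7, 7⋅√11}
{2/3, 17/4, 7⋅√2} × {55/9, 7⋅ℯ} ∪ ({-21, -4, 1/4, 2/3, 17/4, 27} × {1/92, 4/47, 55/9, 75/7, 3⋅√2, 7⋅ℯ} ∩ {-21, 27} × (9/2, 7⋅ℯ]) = ({-21, 27} × {55/9, 75/7, 7⋅ℯ}) ∪ ({2/3, 17/4, 7⋅√2} × {55/9, 7⋅ℯ})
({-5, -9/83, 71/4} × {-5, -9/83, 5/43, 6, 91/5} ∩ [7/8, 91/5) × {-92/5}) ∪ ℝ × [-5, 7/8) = ℝ × [-5, 7/8)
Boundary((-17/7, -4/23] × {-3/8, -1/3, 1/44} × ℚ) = [-17/7, -4/23] × {-3/8, -1/3, 1/44} × ℝ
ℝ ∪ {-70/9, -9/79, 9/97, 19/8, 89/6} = ℝ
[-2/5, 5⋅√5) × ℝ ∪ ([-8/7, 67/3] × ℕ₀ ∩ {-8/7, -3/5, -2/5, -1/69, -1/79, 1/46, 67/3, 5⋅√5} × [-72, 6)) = ([-2/5, 5⋅√5) × ℝ) ∪ ({-8/7, -3/5, -2/5, -1/69, -1/79, 1/46, 67/3, 5⋅√5} × {0, 1, …, 5})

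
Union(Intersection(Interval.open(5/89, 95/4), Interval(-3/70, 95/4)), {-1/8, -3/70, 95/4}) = Union({-1/8, -3/70}, Interval.Lopen(5/89, 95/4))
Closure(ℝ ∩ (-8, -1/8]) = [-8, -1/8]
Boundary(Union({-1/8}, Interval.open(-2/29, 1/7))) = {-1/8, -2/29, 1/7}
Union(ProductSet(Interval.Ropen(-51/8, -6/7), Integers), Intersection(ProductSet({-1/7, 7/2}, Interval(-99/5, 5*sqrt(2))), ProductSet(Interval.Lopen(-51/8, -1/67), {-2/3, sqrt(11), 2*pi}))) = Union(ProductSet({-1/7}, {-2/3, sqrt(11), 2*pi}), ProductSet(Interval.Ropen(-51/8, -6/7), Integers))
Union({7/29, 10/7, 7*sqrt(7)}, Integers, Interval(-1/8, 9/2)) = Union({7*sqrt(7)}, Integers, Interval(-1/8, 9/2))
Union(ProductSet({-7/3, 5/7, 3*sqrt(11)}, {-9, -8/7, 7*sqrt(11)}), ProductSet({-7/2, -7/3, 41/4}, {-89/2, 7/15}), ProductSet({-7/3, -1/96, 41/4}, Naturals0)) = Union(ProductSet({-7/2, -7/3, 41/4}, {-89/2, 7/15}), ProductSet({-7/3, -1/96, 41/4}, Naturals0), ProductSet({-7/3, 5/7, 3*sqrt(11)}, {-9, -8/7, 7*sqrt(11)}))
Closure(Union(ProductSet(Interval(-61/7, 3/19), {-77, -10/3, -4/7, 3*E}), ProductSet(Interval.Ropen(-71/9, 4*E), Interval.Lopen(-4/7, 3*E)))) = Union(ProductSet({-71/9, 4*E}, Interval(-4/7, 3*E)), ProductSet(Interval(-61/7, 3/19), {-77, -10/3, -4/7, 3*E}), ProductSet(Interval(-71/9, 4*E), {-4/7, 3*E}), ProductSet(Interval.Ropen(-71/9, 4*E), Interval.Lopen(-4/7, 3*E)))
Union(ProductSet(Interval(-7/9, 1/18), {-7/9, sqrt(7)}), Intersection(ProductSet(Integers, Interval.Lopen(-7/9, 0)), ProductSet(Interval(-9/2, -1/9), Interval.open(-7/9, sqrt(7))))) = Union(ProductSet(Interval(-7/9, 1/18), {-7/9, sqrt(7)}), ProductSet(Range(-4, 0, 1), Interval.Lopen(-7/9, 0)))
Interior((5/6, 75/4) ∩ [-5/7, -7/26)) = ∅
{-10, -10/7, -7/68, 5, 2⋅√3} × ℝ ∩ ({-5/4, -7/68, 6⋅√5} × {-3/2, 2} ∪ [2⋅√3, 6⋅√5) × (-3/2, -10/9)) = ({-7/68} × {-3/2, 2}) ∪ ({5, 2⋅√3} × (-3/2, -10/9))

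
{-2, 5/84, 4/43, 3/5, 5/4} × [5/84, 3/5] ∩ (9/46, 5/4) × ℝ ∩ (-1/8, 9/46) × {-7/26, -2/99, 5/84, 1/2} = ∅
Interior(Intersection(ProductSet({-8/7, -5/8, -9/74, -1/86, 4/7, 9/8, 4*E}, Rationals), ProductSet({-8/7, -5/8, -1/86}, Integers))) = EmptySet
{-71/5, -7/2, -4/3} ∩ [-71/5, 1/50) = {-71/5, -7/2, -4/3}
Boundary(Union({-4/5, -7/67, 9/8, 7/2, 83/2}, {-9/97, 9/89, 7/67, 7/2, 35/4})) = {-4/5, -7/67, -9/97, 9/89, 7/67, 9/8, 7/2, 35/4, 83/2}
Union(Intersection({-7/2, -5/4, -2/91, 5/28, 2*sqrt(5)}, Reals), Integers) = Union({-7/2, -5/4, -2/91, 5/28, 2*sqrt(5)}, Integers)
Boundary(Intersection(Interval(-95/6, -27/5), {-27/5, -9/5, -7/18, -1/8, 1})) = {-27/5}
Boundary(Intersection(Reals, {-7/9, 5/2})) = {-7/9, 5/2}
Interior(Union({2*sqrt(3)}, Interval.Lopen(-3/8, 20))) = Interval.open(-3/8, 20)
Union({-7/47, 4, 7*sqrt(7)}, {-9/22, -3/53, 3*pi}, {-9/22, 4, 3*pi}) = {-9/22, -7/47, -3/53, 4, 7*sqrt(7), 3*pi}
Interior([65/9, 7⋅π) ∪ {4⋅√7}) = (65/9, 7⋅π)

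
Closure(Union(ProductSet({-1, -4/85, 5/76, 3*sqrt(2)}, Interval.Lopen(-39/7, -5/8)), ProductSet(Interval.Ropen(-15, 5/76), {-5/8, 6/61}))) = Union(ProductSet({-1, -4/85, 5/76, 3*sqrt(2)}, Interval(-39/7, -5/8)), ProductSet(Interval(-15, 5/76), {-5/8, 6/61}))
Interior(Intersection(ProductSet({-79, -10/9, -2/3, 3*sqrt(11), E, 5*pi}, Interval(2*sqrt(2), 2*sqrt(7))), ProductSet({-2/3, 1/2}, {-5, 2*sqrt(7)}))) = EmptySet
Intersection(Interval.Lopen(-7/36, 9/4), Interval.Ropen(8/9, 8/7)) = Interval.Ropen(8/9, 8/7)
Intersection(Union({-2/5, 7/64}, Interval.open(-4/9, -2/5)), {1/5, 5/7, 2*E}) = EmptySet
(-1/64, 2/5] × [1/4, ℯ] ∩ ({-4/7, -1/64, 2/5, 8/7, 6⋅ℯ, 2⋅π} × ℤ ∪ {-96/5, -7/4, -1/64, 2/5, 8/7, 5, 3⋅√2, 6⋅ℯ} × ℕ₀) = {2/5} × {1, 2}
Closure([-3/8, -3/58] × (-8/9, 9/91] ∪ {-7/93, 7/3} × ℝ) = ({-7/93, 7/3} × ℝ) ∪ ([-3/8, -3/58] × [-8/9, 9/91])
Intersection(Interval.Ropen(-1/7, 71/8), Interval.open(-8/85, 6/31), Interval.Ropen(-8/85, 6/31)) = Interval.open(-8/85, 6/31)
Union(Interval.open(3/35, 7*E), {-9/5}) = Union({-9/5}, Interval.open(3/35, 7*E))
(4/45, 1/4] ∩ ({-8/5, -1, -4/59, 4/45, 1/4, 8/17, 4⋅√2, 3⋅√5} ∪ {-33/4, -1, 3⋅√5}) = {1/4}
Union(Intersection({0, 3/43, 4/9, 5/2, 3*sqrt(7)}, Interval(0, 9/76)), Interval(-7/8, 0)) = Union({3/43}, Interval(-7/8, 0))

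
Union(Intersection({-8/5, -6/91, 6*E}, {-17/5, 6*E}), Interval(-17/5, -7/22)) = Union({6*E}, Interval(-17/5, -7/22))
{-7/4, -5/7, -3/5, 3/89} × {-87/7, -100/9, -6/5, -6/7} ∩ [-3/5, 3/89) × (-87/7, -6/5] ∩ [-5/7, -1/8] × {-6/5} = {-3/5} × {-6/5}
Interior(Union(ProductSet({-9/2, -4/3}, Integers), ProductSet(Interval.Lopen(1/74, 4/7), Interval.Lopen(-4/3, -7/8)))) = ProductSet(Interval.open(1/74, 4/7), Union(Complement(Interval.open(-4/3, -7/8), Integers), Interval.open(-4/3, -7/8)))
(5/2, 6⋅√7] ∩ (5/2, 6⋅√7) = (5/2, 6⋅√7)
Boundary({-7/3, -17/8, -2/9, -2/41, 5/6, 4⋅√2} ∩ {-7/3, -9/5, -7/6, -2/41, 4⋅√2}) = {-7/3, -2/41, 4⋅√2}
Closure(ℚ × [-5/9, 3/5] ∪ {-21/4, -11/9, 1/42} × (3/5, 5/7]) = (ℝ × [-5/9, 3/5]) ∪ ({-21/4, -11/9, 1/42} × [3/5, 5/7])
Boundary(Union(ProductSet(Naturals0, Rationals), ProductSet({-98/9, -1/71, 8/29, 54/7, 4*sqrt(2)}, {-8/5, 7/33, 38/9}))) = Union(ProductSet({-98/9, -1/71, 8/29, 54/7, 4*sqrt(2)}, {-8/5, 7/33, 38/9}), ProductSet(Naturals0, Reals))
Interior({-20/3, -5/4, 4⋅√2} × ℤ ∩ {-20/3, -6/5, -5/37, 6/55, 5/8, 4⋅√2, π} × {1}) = ∅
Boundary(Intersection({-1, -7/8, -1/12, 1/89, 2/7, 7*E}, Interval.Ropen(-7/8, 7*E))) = {-7/8, -1/12, 1/89, 2/7}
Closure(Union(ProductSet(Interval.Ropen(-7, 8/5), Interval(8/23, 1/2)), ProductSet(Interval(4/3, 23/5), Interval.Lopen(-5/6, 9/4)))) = Union(ProductSet(Interval.Ropen(-7, 8/5), Interval(8/23, 1/2)), ProductSet(Interval(4/3, 23/5), Interval(-5/6, 9/4)))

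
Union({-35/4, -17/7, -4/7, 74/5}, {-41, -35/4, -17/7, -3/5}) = {-41, -35/4, -17/7, -3/5, -4/7, 74/5}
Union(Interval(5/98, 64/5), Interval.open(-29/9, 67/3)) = Interval.open(-29/9, 67/3)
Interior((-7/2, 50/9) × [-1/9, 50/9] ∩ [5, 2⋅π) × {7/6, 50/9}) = ∅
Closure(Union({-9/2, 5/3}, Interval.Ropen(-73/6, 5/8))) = Union({5/3}, Interval(-73/6, 5/8))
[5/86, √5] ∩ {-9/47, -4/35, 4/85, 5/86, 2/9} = {5/86, 2/9}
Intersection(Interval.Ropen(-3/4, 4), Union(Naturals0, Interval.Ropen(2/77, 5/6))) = Union(Interval.Ropen(2/77, 5/6), Range(0, 4, 1))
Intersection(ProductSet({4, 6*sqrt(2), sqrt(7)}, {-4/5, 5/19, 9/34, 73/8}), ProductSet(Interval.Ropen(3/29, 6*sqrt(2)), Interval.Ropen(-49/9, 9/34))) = ProductSet({4, sqrt(7)}, {-4/5, 5/19})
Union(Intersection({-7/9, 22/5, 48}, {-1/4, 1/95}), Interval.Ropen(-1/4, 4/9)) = Interval.Ropen(-1/4, 4/9)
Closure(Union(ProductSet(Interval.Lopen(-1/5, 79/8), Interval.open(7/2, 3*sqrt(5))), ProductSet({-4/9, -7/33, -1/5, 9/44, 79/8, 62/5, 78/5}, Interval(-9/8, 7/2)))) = Union(ProductSet({-1/5, 79/8}, Interval(7/2, 3*sqrt(5))), ProductSet({-4/9, -7/33, -1/5, 9/44, 79/8, 62/5, 78/5}, Interval(-9/8, 7/2)), ProductSet(Interval(-1/5, 79/8), {7/2, 3*sqrt(5)}), ProductSet(Interval.Lopen(-1/5, 79/8), Interval.open(7/2, 3*sqrt(5))))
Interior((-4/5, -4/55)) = (-4/5, -4/55)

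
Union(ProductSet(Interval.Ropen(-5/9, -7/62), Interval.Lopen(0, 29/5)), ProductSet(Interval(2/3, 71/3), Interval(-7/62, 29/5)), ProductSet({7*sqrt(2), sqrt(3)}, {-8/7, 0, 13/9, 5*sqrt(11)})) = Union(ProductSet({7*sqrt(2), sqrt(3)}, {-8/7, 0, 13/9, 5*sqrt(11)}), ProductSet(Interval.Ropen(-5/9, -7/62), Interval.Lopen(0, 29/5)), ProductSet(Interval(2/3, 71/3), Interval(-7/62, 29/5)))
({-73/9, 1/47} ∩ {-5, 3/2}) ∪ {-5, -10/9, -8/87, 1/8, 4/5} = {-5, -10/9, -8/87, 1/8, 4/5}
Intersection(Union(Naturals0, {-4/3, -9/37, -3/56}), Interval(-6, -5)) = EmptySet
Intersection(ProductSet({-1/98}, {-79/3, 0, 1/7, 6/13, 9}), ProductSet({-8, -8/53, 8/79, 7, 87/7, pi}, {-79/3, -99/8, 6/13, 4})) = EmptySet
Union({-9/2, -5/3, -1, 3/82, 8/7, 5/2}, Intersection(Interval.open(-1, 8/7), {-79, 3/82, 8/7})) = {-9/2, -5/3, -1, 3/82, 8/7, 5/2}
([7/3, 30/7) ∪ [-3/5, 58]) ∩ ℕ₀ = {0, 1, …, 58}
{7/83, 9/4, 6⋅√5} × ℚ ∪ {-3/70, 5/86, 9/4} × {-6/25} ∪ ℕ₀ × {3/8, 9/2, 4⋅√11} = ({-3/70, 5/86, 9/4} × {-6/25}) ∪ ({7/83, 9/4, 6⋅√5} × ℚ) ∪ (ℕ₀ × {3/8, 9/2, 4⋅√11})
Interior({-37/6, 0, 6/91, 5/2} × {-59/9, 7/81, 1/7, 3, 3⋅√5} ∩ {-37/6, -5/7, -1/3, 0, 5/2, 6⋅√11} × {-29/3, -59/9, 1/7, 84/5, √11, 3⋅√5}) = ∅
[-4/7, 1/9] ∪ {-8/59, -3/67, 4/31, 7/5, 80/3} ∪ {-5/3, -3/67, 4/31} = {-5/3, 4/31, 7/5, 80/3} ∪ [-4/7, 1/9]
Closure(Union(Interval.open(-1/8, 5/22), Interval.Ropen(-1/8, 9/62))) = Interval(-1/8, 5/22)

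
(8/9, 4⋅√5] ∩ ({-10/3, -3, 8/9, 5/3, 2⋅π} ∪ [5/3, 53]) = [5/3, 4⋅√5]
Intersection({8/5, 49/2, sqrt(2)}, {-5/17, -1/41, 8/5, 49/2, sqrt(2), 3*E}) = {8/5, 49/2, sqrt(2)}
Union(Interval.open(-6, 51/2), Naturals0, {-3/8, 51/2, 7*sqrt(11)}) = Union(Interval.Lopen(-6, 51/2), Naturals0)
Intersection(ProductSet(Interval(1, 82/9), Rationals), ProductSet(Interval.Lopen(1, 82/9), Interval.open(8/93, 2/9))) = ProductSet(Interval.Lopen(1, 82/9), Intersection(Interval.open(8/93, 2/9), Rationals))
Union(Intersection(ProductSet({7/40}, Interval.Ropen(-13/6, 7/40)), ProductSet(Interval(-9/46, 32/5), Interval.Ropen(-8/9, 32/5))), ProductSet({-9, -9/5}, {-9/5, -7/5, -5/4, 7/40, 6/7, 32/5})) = Union(ProductSet({7/40}, Interval.Ropen(-8/9, 7/40)), ProductSet({-9, -9/5}, {-9/5, -7/5, -5/4, 7/40, 6/7, 32/5}))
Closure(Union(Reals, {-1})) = Reals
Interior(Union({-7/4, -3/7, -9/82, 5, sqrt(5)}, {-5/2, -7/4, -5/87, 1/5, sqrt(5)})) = EmptySet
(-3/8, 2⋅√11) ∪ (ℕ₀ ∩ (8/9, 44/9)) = (-3/8, 2⋅√11) ∪ {1, 2, 3, 4}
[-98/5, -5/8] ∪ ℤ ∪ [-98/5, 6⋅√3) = ℤ ∪ [-98/5, 6⋅√3)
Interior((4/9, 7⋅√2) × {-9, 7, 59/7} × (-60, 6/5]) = ∅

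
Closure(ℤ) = ℤ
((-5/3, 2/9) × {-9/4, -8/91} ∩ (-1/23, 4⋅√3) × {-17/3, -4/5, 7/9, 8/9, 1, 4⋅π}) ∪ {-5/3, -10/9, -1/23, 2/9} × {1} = {-5/3, -10/9, -1/23, 2/9} × {1}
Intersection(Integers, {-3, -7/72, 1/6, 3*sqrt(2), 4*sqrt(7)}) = {-3}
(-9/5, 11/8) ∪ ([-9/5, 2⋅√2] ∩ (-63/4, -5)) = (-9/5, 11/8)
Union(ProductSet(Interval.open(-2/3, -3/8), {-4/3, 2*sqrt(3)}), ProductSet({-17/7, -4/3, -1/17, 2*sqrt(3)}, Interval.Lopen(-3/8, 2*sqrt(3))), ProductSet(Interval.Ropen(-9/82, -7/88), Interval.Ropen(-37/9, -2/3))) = Union(ProductSet({-17/7, -4/3, -1/17, 2*sqrt(3)}, Interval.Lopen(-3/8, 2*sqrt(3))), ProductSet(Interval.open(-2/3, -3/8), {-4/3, 2*sqrt(3)}), ProductSet(Interval.Ropen(-9/82, -7/88), Interval.Ropen(-37/9, -2/3)))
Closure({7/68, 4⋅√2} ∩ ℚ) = {7/68}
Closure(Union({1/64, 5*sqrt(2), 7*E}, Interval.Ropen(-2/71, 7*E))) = Interval(-2/71, 7*E)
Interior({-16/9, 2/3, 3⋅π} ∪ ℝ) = ℝ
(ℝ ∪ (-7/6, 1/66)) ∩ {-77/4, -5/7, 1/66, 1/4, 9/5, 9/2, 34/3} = {-77/4, -5/7, 1/66, 1/4, 9/5, 9/2, 34/3}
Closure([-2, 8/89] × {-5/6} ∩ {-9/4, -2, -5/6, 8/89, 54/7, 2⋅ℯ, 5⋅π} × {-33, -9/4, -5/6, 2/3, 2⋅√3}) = {-2, -5/6, 8/89} × {-5/6}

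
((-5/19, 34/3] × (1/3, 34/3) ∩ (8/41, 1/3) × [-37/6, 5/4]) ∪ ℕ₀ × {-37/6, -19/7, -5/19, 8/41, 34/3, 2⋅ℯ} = ((8/41, 1/3) × (1/3, 5/4]) ∪ (ℕ₀ × {-37/6, -19/7, -5/19, 8/41, 34/3, 2⋅ℯ})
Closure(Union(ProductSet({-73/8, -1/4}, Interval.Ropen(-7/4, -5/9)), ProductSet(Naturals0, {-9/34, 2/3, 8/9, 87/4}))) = Union(ProductSet({-73/8, -1/4}, Interval(-7/4, -5/9)), ProductSet(Naturals0, {-9/34, 2/3, 8/9, 87/4}))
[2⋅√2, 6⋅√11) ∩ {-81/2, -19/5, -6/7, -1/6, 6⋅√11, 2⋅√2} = {2⋅√2}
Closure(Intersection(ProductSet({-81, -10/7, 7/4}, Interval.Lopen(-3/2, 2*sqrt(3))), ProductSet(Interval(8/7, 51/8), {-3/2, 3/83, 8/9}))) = ProductSet({7/4}, {3/83, 8/9})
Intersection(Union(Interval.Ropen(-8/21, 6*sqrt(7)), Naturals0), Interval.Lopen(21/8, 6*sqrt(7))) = Union(Interval.open(21/8, 6*sqrt(7)), Range(3, 16, 1))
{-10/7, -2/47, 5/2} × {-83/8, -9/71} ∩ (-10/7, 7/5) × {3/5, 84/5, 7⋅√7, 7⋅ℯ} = ∅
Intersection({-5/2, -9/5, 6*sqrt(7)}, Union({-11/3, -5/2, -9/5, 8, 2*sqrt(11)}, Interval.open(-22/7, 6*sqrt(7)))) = {-5/2, -9/5}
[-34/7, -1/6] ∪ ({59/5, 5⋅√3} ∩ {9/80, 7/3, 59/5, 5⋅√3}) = [-34/7, -1/6] ∪ {59/5, 5⋅√3}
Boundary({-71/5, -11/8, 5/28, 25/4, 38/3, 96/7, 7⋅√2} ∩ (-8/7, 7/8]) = {5/28}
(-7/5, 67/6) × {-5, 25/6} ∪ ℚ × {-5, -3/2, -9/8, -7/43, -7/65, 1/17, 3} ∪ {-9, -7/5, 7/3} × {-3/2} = ((-7/5, 67/6) × {-5, 25/6}) ∪ (ℚ × {-5, -3/2, -9/8, -7/43, -7/65, 1/17, 3})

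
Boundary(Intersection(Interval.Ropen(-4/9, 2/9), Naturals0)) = Range(0, 1, 1)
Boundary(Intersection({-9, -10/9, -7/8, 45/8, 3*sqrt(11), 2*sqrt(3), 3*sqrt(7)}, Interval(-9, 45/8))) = {-9, -10/9, -7/8, 45/8, 2*sqrt(3)}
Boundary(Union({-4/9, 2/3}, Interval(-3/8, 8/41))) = {-4/9, -3/8, 8/41, 2/3}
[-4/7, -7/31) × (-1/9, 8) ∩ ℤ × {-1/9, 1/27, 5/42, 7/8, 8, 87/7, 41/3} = ∅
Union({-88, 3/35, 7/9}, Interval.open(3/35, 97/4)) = Union({-88}, Interval.Ropen(3/35, 97/4))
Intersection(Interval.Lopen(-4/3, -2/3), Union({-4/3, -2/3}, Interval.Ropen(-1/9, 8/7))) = {-2/3}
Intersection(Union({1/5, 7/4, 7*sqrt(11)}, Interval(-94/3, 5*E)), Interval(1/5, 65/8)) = Interval(1/5, 65/8)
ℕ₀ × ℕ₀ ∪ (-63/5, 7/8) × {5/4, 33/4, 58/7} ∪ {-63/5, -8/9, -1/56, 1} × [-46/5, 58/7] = (ℕ₀ × ℕ₀) ∪ ((-63/5, 7/8) × {5/4, 33/4, 58/7}) ∪ ({-63/5, -8/9, -1/56, 1} × [-46/5, 58/7])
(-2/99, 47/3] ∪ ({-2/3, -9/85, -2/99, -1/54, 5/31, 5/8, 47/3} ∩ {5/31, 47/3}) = (-2/99, 47/3]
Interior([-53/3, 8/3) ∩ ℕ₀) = ∅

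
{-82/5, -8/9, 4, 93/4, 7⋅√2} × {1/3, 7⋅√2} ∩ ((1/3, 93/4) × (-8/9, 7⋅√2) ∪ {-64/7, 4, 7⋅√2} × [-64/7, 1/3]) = {4, 7⋅√2} × {1/3}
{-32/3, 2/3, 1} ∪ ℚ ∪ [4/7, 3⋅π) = ℚ ∪ [4/7, 3⋅π)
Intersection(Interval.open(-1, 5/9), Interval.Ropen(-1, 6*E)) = Interval.open(-1, 5/9)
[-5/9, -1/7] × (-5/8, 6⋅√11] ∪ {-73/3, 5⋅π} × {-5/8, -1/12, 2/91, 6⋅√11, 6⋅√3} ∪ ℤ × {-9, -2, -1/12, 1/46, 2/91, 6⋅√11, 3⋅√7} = ([-5/9, -1/7] × (-5/8, 6⋅√11]) ∪ (ℤ × {-9, -2, -1/12, 1/46, 2/91, 6⋅√11, 3⋅√7}) ∪ ({-73/3, 5⋅π} × {-5/8, -1/12, 2/91, 6⋅√11, 6⋅√3})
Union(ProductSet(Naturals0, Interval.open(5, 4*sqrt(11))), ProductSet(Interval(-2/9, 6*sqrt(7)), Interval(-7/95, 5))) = Union(ProductSet(Interval(-2/9, 6*sqrt(7)), Interval(-7/95, 5)), ProductSet(Naturals0, Interval.open(5, 4*sqrt(11))))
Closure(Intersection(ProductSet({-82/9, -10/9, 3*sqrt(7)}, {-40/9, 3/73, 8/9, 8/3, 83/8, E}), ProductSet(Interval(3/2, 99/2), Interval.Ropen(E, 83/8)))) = ProductSet({3*sqrt(7)}, {E})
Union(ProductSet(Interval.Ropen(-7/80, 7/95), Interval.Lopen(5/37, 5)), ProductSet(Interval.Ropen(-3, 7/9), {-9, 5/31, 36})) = Union(ProductSet(Interval.Ropen(-3, 7/9), {-9, 5/31, 36}), ProductSet(Interval.Ropen(-7/80, 7/95), Interval.Lopen(5/37, 5)))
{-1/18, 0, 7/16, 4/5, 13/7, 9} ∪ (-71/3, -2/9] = (-71/3, -2/9] ∪ {-1/18, 0, 7/16, 4/5, 13/7, 9}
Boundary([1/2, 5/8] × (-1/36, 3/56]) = ({1/2, 5/8} × [-1/36, 3/56]) ∪ ([1/2, 5/8] × {-1/36, 3/56})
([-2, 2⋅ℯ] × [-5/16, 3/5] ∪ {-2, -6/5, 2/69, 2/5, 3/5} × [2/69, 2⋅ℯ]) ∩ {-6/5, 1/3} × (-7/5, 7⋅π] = ({-6/5, 1/3} × [-5/16, 3/5]) ∪ ({-6/5} × [2/69, 2⋅ℯ])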